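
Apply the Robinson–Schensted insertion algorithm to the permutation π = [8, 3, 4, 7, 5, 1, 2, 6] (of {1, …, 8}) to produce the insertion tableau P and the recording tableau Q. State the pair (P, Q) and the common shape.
P = [1, 2, 5, 6] / [3, 4] / [7] / [8];  Q = [1, 3, 4, 8] / [2, 7] / [5] / [6];  common shape = (4, 2, 1, 1)

Row-insert the values π_1, π_2, … into P one at a time, bumping the leftmost entry strictly greater than the inserted value down to the next row. The recording tableau Q records, in position (i, j), the step at which that cell was added to P.
  Insert 8 (step 1): P = [8];  Q = [1]
  Insert 3 (step 2): P = [3] / [8];  Q = [1] / [2]
  Insert 4 (step 3): P = [3, 4] / [8];  Q = [1, 3] / [2]
  Insert 7 (step 4): P = [3, 4, 7] / [8];  Q = [1, 3, 4] / [2]
  Insert 5 (step 5): P = [3, 4, 5] / [7] / [8];  Q = [1, 3, 4] / [2] / [5]
  Insert 1 (step 6): P = [1, 4, 5] / [3] / [7] / [8];  Q = [1, 3, 4] / [2] / [5] / [6]
  Insert 2 (step 7): P = [1, 2, 5] / [3, 4] / [7] / [8];  Q = [1, 3, 4] / [2, 7] / [5] / [6]
  Insert 6 (step 8): P = [1, 2, 5, 6] / [3, 4] / [7] / [8];  Q = [1, 3, 4, 8] / [2, 7] / [5] / [6]
Final shape: (4, 2, 1, 1).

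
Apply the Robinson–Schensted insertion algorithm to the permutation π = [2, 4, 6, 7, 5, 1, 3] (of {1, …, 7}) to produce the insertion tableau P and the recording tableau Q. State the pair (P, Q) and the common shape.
P = [1, 3, 5, 7] / [2, 4] / [6];  Q = [1, 2, 3, 4] / [5, 7] / [6];  common shape = (4, 2, 1)

Row-insert the values π_1, π_2, … into P one at a time, bumping the leftmost entry strictly greater than the inserted value down to the next row. The recording tableau Q records, in position (i, j), the step at which that cell was added to P.
  Insert 2 (step 1): P = [2];  Q = [1]
  Insert 4 (step 2): P = [2, 4];  Q = [1, 2]
  Insert 6 (step 3): P = [2, 4, 6];  Q = [1, 2, 3]
  Insert 7 (step 4): P = [2, 4, 6, 7];  Q = [1, 2, 3, 4]
  Insert 5 (step 5): P = [2, 4, 5, 7] / [6];  Q = [1, 2, 3, 4] / [5]
  Insert 1 (step 6): P = [1, 4, 5, 7] / [2] / [6];  Q = [1, 2, 3, 4] / [5] / [6]
  Insert 3 (step 7): P = [1, 3, 5, 7] / [2, 4] / [6];  Q = [1, 2, 3, 4] / [5, 7] / [6]
Final shape: (4, 2, 1).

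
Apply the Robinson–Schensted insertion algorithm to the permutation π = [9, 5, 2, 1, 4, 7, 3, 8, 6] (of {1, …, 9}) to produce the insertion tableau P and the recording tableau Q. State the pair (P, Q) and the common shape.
P = [1, 3, 6, 8] / [2, 4, 7] / [5] / [9];  Q = [1, 5, 6, 8] / [2, 7, 9] / [3] / [4];  common shape = (4, 3, 1, 1)

Row-insert the values π_1, π_2, … into P one at a time, bumping the leftmost entry strictly greater than the inserted value down to the next row. The recording tableau Q records, in position (i, j), the step at which that cell was added to P.
  Insert 9 (step 1): P = [9];  Q = [1]
  Insert 5 (step 2): P = [5] / [9];  Q = [1] / [2]
  Insert 2 (step 3): P = [2] / [5] / [9];  Q = [1] / [2] / [3]
  Insert 1 (step 4): P = [1] / [2] / [5] / [9];  Q = [1] / [2] / [3] / [4]
  Insert 4 (step 5): P = [1, 4] / [2] / [5] / [9];  Q = [1, 5] / [2] / [3] / [4]
  Insert 7 (step 6): P = [1, 4, 7] / [2] / [5] / [9];  Q = [1, 5, 6] / [2] / [3] / [4]
  Insert 3 (step 7): P = [1, 3, 7] / [2, 4] / [5] / [9];  Q = [1, 5, 6] / [2, 7] / [3] / [4]
  Insert 8 (step 8): P = [1, 3, 7, 8] / [2, 4] / [5] / [9];  Q = [1, 5, 6, 8] / [2, 7] / [3] / [4]
  Insert 6 (step 9): P = [1, 3, 6, 8] / [2, 4, 7] / [5] / [9];  Q = [1, 5, 6, 8] / [2, 7, 9] / [3] / [4]
Final shape: (4, 3, 1, 1).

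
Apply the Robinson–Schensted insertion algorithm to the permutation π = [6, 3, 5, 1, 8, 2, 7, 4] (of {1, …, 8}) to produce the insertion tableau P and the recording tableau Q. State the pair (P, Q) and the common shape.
P = [1, 2, 4] / [3, 5, 7] / [6, 8];  Q = [1, 3, 5] / [2, 6, 7] / [4, 8];  common shape = (3, 3, 2)

Row-insert the values π_1, π_2, … into P one at a time, bumping the leftmost entry strictly greater than the inserted value down to the next row. The recording tableau Q records, in position (i, j), the step at which that cell was added to P.
  Insert 6 (step 1): P = [6];  Q = [1]
  Insert 3 (step 2): P = [3] / [6];  Q = [1] / [2]
  Insert 5 (step 3): P = [3, 5] / [6];  Q = [1, 3] / [2]
  Insert 1 (step 4): P = [1, 5] / [3] / [6];  Q = [1, 3] / [2] / [4]
  Insert 8 (step 5): P = [1, 5, 8] / [3] / [6];  Q = [1, 3, 5] / [2] / [4]
  Insert 2 (step 6): P = [1, 2, 8] / [3, 5] / [6];  Q = [1, 3, 5] / [2, 6] / [4]
  Insert 7 (step 7): P = [1, 2, 7] / [3, 5, 8] / [6];  Q = [1, 3, 5] / [2, 6, 7] / [4]
  Insert 4 (step 8): P = [1, 2, 4] / [3, 5, 7] / [6, 8];  Q = [1, 3, 5] / [2, 6, 7] / [4, 8]
Final shape: (3, 3, 2).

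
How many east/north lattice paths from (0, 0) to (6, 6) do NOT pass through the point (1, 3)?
Number of paths = 700

Total paths from (0, 0) to (6, 6): C(12, 6) = 924. Paths through (1, 3): (paths (0, 0) → (1, 3)) × (paths (1, 3) → (6, 6)) = C(4, 1) · C(8, 5) = 4 · 56 = 224. Avoidance count = 924 − 224 = 700.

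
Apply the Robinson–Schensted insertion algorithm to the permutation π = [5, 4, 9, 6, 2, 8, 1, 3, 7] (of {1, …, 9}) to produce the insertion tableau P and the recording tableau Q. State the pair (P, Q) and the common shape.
P = [1, 3, 7] / [2, 6, 8] / [4, 9] / [5];  Q = [1, 3, 6] / [2, 4, 9] / [5, 8] / [7];  common shape = (3, 3, 2, 1)

Row-insert the values π_1, π_2, … into P one at a time, bumping the leftmost entry strictly greater than the inserted value down to the next row. The recording tableau Q records, in position (i, j), the step at which that cell was added to P.
  Insert 5 (step 1): P = [5];  Q = [1]
  Insert 4 (step 2): P = [4] / [5];  Q = [1] / [2]
  Insert 9 (step 3): P = [4, 9] / [5];  Q = [1, 3] / [2]
  Insert 6 (step 4): P = [4, 6] / [5, 9];  Q = [1, 3] / [2, 4]
  Insert 2 (step 5): P = [2, 6] / [4, 9] / [5];  Q = [1, 3] / [2, 4] / [5]
  Insert 8 (step 6): P = [2, 6, 8] / [4, 9] / [5];  Q = [1, 3, 6] / [2, 4] / [5]
  Insert 1 (step 7): P = [1, 6, 8] / [2, 9] / [4] / [5];  Q = [1, 3, 6] / [2, 4] / [5] / [7]
  Insert 3 (step 8): P = [1, 3, 8] / [2, 6] / [4, 9] / [5];  Q = [1, 3, 6] / [2, 4] / [5, 8] / [7]
  Insert 7 (step 9): P = [1, 3, 7] / [2, 6, 8] / [4, 9] / [5];  Q = [1, 3, 6] / [2, 4, 9] / [5, 8] / [7]
Final shape: (3, 3, 2, 1).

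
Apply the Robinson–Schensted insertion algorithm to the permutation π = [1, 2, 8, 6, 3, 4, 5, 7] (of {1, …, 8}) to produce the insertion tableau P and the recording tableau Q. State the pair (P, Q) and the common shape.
P = [1, 2, 3, 4, 5, 7] / [6] / [8];  Q = [1, 2, 3, 6, 7, 8] / [4] / [5];  common shape = (6, 1, 1)

Row-insert the values π_1, π_2, … into P one at a time, bumping the leftmost entry strictly greater than the inserted value down to the next row. The recording tableau Q records, in position (i, j), the step at which that cell was added to P.
  Insert 1 (step 1): P = [1];  Q = [1]
  Insert 2 (step 2): P = [1, 2];  Q = [1, 2]
  Insert 8 (step 3): P = [1, 2, 8];  Q = [1, 2, 3]
  Insert 6 (step 4): P = [1, 2, 6] / [8];  Q = [1, 2, 3] / [4]
  Insert 3 (step 5): P = [1, 2, 3] / [6] / [8];  Q = [1, 2, 3] / [4] / [5]
  Insert 4 (step 6): P = [1, 2, 3, 4] / [6] / [8];  Q = [1, 2, 3, 6] / [4] / [5]
  Insert 5 (step 7): P = [1, 2, 3, 4, 5] / [6] / [8];  Q = [1, 2, 3, 6, 7] / [4] / [5]
  Insert 7 (step 8): P = [1, 2, 3, 4, 5, 7] / [6] / [8];  Q = [1, 2, 3, 6, 7, 8] / [4] / [5]
Final shape: (6, 1, 1).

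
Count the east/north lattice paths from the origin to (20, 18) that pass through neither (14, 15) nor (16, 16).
Number of paths = 21537003120

Inclusion–exclusion. Total paths: C(38, 20) = 33578000610. Through P₁: C(29, 14)·C(9, 6) = 6514935840. Through P₂: C(32, 16)·C(6, 4) = 9016205850. Since P₁ is strictly southwest of P₂, a monotone path through both must visit P₁ then P₂; paths through both = C(29, 14)·C(3, 2)·C(6, 4) = 3490144200. Avoid both = 33578000610 − 6514935840 − 9016205850 + 3490144200 = 21537003120.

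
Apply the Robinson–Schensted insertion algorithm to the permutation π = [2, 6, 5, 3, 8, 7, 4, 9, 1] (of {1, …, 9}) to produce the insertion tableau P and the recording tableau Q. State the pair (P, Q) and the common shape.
P = [1, 3, 4, 9] / [2, 7] / [5, 8] / [6];  Q = [1, 2, 5, 8] / [3, 6] / [4, 7] / [9];  common shape = (4, 2, 2, 1)

Row-insert the values π_1, π_2, … into P one at a time, bumping the leftmost entry strictly greater than the inserted value down to the next row. The recording tableau Q records, in position (i, j), the step at which that cell was added to P.
  Insert 2 (step 1): P = [2];  Q = [1]
  Insert 6 (step 2): P = [2, 6];  Q = [1, 2]
  Insert 5 (step 3): P = [2, 5] / [6];  Q = [1, 2] / [3]
  Insert 3 (step 4): P = [2, 3] / [5] / [6];  Q = [1, 2] / [3] / [4]
  Insert 8 (step 5): P = [2, 3, 8] / [5] / [6];  Q = [1, 2, 5] / [3] / [4]
  Insert 7 (step 6): P = [2, 3, 7] / [5, 8] / [6];  Q = [1, 2, 5] / [3, 6] / [4]
  Insert 4 (step 7): P = [2, 3, 4] / [5, 7] / [6, 8];  Q = [1, 2, 5] / [3, 6] / [4, 7]
  Insert 9 (step 8): P = [2, 3, 4, 9] / [5, 7] / [6, 8];  Q = [1, 2, 5, 8] / [3, 6] / [4, 7]
  Insert 1 (step 9): P = [1, 3, 4, 9] / [2, 7] / [5, 8] / [6];  Q = [1, 2, 5, 8] / [3, 6] / [4, 7] / [9]
Final shape: (4, 2, 2, 1).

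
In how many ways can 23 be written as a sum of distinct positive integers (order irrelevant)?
q(23) = 104

A partition into distinct parts is a strictly decreasing sequence summing to n. The recurrence d(n, m) = d(n, m−1) + d(n−m, m−1) (use part m at most once) with q(n) = d(n, n) gives q(23) = 104. (Euler's theorem: # distinct-part partitions = # odd-part partitions.)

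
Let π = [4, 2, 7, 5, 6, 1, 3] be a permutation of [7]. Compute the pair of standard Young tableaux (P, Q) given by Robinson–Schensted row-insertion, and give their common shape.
P = [1, 3, 6] / [2, 5] / [4, 7];  Q = [1, 3, 5] / [2, 4] / [6, 7];  common shape = (3, 2, 2)

Row-insert the values π_1, π_2, … into P one at a time, bumping the leftmost entry strictly greater than the inserted value down to the next row. The recording tableau Q records, in position (i, j), the step at which that cell was added to P.
  Insert 4 (step 1): P = [4];  Q = [1]
  Insert 2 (step 2): P = [2] / [4];  Q = [1] / [2]
  Insert 7 (step 3): P = [2, 7] / [4];  Q = [1, 3] / [2]
  Insert 5 (step 4): P = [2, 5] / [4, 7];  Q = [1, 3] / [2, 4]
  Insert 6 (step 5): P = [2, 5, 6] / [4, 7];  Q = [1, 3, 5] / [2, 4]
  Insert 1 (step 6): P = [1, 5, 6] / [2, 7] / [4];  Q = [1, 3, 5] / [2, 4] / [6]
  Insert 3 (step 7): P = [1, 3, 6] / [2, 5] / [4, 7];  Q = [1, 3, 5] / [2, 4] / [6, 7]
Final shape: (3, 2, 2).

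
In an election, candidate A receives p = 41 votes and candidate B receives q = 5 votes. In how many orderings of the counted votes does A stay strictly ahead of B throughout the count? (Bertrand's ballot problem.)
Strict-lead orderings = 1072764

Total orderings of the 46 votes with 41 for A: C(46, 41) = 1370754. By the Bertrand ballot formula (Cycle Lemma / reflection principle), the number of orderings in which A is strictly ahead of B throughout is (p − q)/(p + q) · C(p + q, p) = (41 − 5)/(41 + 5) · 1370754 = 1072764.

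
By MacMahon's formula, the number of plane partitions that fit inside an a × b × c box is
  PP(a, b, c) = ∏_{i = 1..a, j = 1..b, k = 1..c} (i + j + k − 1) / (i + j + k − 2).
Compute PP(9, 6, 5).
PP(9, 6, 5) = 72261531710368

Evaluate the triple product over i = 1..9, j = 1..6, k = 1..5. The factors are (2/1) · (3/2) · (4/3) · (5/4) · (6/5) · (3/2) · (4/3) · (5/4) · … (270 factors total). The numerators and denominators telescope so the product is an integer; carrying out the multiplication exactly gives PP(9, 6, 5) = 72261531710368.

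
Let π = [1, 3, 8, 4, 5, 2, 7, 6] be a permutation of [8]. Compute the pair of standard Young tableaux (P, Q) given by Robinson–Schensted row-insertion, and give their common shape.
P = [1, 2, 4, 5, 6] / [3, 7] / [8];  Q = [1, 2, 3, 5, 7] / [4, 8] / [6];  common shape = (5, 2, 1)

Row-insert the values π_1, π_2, … into P one at a time, bumping the leftmost entry strictly greater than the inserted value down to the next row. The recording tableau Q records, in position (i, j), the step at which that cell was added to P.
  Insert 1 (step 1): P = [1];  Q = [1]
  Insert 3 (step 2): P = [1, 3];  Q = [1, 2]
  Insert 8 (step 3): P = [1, 3, 8];  Q = [1, 2, 3]
  Insert 4 (step 4): P = [1, 3, 4] / [8];  Q = [1, 2, 3] / [4]
  Insert 5 (step 5): P = [1, 3, 4, 5] / [8];  Q = [1, 2, 3, 5] / [4]
  Insert 2 (step 6): P = [1, 2, 4, 5] / [3] / [8];  Q = [1, 2, 3, 5] / [4] / [6]
  Insert 7 (step 7): P = [1, 2, 4, 5, 7] / [3] / [8];  Q = [1, 2, 3, 5, 7] / [4] / [6]
  Insert 6 (step 8): P = [1, 2, 4, 5, 6] / [3, 7] / [8];  Q = [1, 2, 3, 5, 7] / [4, 8] / [6]
Final shape: (5, 2, 1).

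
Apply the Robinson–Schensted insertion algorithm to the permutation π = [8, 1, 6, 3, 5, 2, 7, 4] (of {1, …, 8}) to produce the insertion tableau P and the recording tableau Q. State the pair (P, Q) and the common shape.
P = [1, 2, 4, 7] / [3, 5] / [6] / [8];  Q = [1, 3, 5, 7] / [2, 8] / [4] / [6];  common shape = (4, 2, 1, 1)

Row-insert the values π_1, π_2, … into P one at a time, bumping the leftmost entry strictly greater than the inserted value down to the next row. The recording tableau Q records, in position (i, j), the step at which that cell was added to P.
  Insert 8 (step 1): P = [8];  Q = [1]
  Insert 1 (step 2): P = [1] / [8];  Q = [1] / [2]
  Insert 6 (step 3): P = [1, 6] / [8];  Q = [1, 3] / [2]
  Insert 3 (step 4): P = [1, 3] / [6] / [8];  Q = [1, 3] / [2] / [4]
  Insert 5 (step 5): P = [1, 3, 5] / [6] / [8];  Q = [1, 3, 5] / [2] / [4]
  Insert 2 (step 6): P = [1, 2, 5] / [3] / [6] / [8];  Q = [1, 3, 5] / [2] / [4] / [6]
  Insert 7 (step 7): P = [1, 2, 5, 7] / [3] / [6] / [8];  Q = [1, 3, 5, 7] / [2] / [4] / [6]
  Insert 4 (step 8): P = [1, 2, 4, 7] / [3, 5] / [6] / [8];  Q = [1, 3, 5, 7] / [2, 8] / [4] / [6]
Final shape: (4, 2, 1, 1).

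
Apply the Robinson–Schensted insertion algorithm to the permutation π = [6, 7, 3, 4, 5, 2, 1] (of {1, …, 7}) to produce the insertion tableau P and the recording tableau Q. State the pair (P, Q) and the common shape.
P = [1, 4, 5] / [2, 7] / [3] / [6];  Q = [1, 2, 5] / [3, 4] / [6] / [7];  common shape = (3, 2, 1, 1)

Row-insert the values π_1, π_2, … into P one at a time, bumping the leftmost entry strictly greater than the inserted value down to the next row. The recording tableau Q records, in position (i, j), the step at which that cell was added to P.
  Insert 6 (step 1): P = [6];  Q = [1]
  Insert 7 (step 2): P = [6, 7];  Q = [1, 2]
  Insert 3 (step 3): P = [3, 7] / [6];  Q = [1, 2] / [3]
  Insert 4 (step 4): P = [3, 4] / [6, 7];  Q = [1, 2] / [3, 4]
  Insert 5 (step 5): P = [3, 4, 5] / [6, 7];  Q = [1, 2, 5] / [3, 4]
  Insert 2 (step 6): P = [2, 4, 5] / [3, 7] / [6];  Q = [1, 2, 5] / [3, 4] / [6]
  Insert 1 (step 7): P = [1, 4, 5] / [2, 7] / [3] / [6];  Q = [1, 2, 5] / [3, 4] / [6] / [7]
Final shape: (3, 2, 1, 1).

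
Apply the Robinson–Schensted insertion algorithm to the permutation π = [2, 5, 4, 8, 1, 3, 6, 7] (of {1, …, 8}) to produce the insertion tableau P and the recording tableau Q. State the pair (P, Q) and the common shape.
P = [1, 3, 6, 7] / [2, 4, 8] / [5];  Q = [1, 2, 4, 8] / [3, 6, 7] / [5];  common shape = (4, 3, 1)

Row-insert the values π_1, π_2, … into P one at a time, bumping the leftmost entry strictly greater than the inserted value down to the next row. The recording tableau Q records, in position (i, j), the step at which that cell was added to P.
  Insert 2 (step 1): P = [2];  Q = [1]
  Insert 5 (step 2): P = [2, 5];  Q = [1, 2]
  Insert 4 (step 3): P = [2, 4] / [5];  Q = [1, 2] / [3]
  Insert 8 (step 4): P = [2, 4, 8] / [5];  Q = [1, 2, 4] / [3]
  Insert 1 (step 5): P = [1, 4, 8] / [2] / [5];  Q = [1, 2, 4] / [3] / [5]
  Insert 3 (step 6): P = [1, 3, 8] / [2, 4] / [5];  Q = [1, 2, 4] / [3, 6] / [5]
  Insert 6 (step 7): P = [1, 3, 6] / [2, 4, 8] / [5];  Q = [1, 2, 4] / [3, 6, 7] / [5]
  Insert 7 (step 8): P = [1, 3, 6, 7] / [2, 4, 8] / [5];  Q = [1, 2, 4, 8] / [3, 6, 7] / [5]
Final shape: (4, 3, 1).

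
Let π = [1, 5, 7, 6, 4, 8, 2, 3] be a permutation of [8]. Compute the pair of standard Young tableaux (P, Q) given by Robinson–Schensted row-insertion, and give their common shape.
P = [1, 2, 3, 8] / [4, 6] / [5] / [7];  Q = [1, 2, 3, 6] / [4, 8] / [5] / [7];  common shape = (4, 2, 1, 1)

Row-insert the values π_1, π_2, … into P one at a time, bumping the leftmost entry strictly greater than the inserted value down to the next row. The recording tableau Q records, in position (i, j), the step at which that cell was added to P.
  Insert 1 (step 1): P = [1];  Q = [1]
  Insert 5 (step 2): P = [1, 5];  Q = [1, 2]
  Insert 7 (step 3): P = [1, 5, 7];  Q = [1, 2, 3]
  Insert 6 (step 4): P = [1, 5, 6] / [7];  Q = [1, 2, 3] / [4]
  Insert 4 (step 5): P = [1, 4, 6] / [5] / [7];  Q = [1, 2, 3] / [4] / [5]
  Insert 8 (step 6): P = [1, 4, 6, 8] / [5] / [7];  Q = [1, 2, 3, 6] / [4] / [5]
  Insert 2 (step 7): P = [1, 2, 6, 8] / [4] / [5] / [7];  Q = [1, 2, 3, 6] / [4] / [5] / [7]
  Insert 3 (step 8): P = [1, 2, 3, 8] / [4, 6] / [5] / [7];  Q = [1, 2, 3, 6] / [4, 8] / [5] / [7]
Final shape: (4, 2, 1, 1).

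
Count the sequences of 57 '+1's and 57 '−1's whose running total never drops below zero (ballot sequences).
C_57 = 26700952856774851904245220912664

These ballot sequences are counted by the Catalan number C_n = (1/(n + 1)) · C(2n, n). For n = 57: C_57 = (1/58) · C(114, 57) = 1548655265692941410446222812934512/58 = 26700952856774851904245220912664.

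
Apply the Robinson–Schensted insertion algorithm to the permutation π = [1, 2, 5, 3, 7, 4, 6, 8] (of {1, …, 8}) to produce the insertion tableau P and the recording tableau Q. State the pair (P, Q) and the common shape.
P = [1, 2, 3, 4, 6, 8] / [5, 7];  Q = [1, 2, 3, 5, 7, 8] / [4, 6];  common shape = (6, 2)

Row-insert the values π_1, π_2, … into P one at a time, bumping the leftmost entry strictly greater than the inserted value down to the next row. The recording tableau Q records, in position (i, j), the step at which that cell was added to P.
  Insert 1 (step 1): P = [1];  Q = [1]
  Insert 2 (step 2): P = [1, 2];  Q = [1, 2]
  Insert 5 (step 3): P = [1, 2, 5];  Q = [1, 2, 3]
  Insert 3 (step 4): P = [1, 2, 3] / [5];  Q = [1, 2, 3] / [4]
  Insert 7 (step 5): P = [1, 2, 3, 7] / [5];  Q = [1, 2, 3, 5] / [4]
  Insert 4 (step 6): P = [1, 2, 3, 4] / [5, 7];  Q = [1, 2, 3, 5] / [4, 6]
  Insert 6 (step 7): P = [1, 2, 3, 4, 6] / [5, 7];  Q = [1, 2, 3, 5, 7] / [4, 6]
  Insert 8 (step 8): P = [1, 2, 3, 4, 6, 8] / [5, 7];  Q = [1, 2, 3, 5, 7, 8] / [4, 6]
Final shape: (6, 2).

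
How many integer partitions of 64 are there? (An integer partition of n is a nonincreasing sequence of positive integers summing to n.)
p(64) = 1741630

Compute p(n) via the recurrence p(n, m) = p(n, m−1) + p(n−m, m), where p(n, m) counts partitions of n with all parts ≤ m and p(n) = p(n, n). The base cases are p(0, m) = 1 and p(n, 0) = 0 for n > 0. Filling the table yields p(64) = 1741630. (Euler's pentagonal recurrence is an alternative.)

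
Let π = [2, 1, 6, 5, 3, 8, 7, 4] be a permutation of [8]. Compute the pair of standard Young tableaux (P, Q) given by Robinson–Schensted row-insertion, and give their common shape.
P = [1, 3, 4] / [2, 5, 7] / [6, 8];  Q = [1, 3, 6] / [2, 4, 7] / [5, 8];  common shape = (3, 3, 2)

Row-insert the values π_1, π_2, … into P one at a time, bumping the leftmost entry strictly greater than the inserted value down to the next row. The recording tableau Q records, in position (i, j), the step at which that cell was added to P.
  Insert 2 (step 1): P = [2];  Q = [1]
  Insert 1 (step 2): P = [1] / [2];  Q = [1] / [2]
  Insert 6 (step 3): P = [1, 6] / [2];  Q = [1, 3] / [2]
  Insert 5 (step 4): P = [1, 5] / [2, 6];  Q = [1, 3] / [2, 4]
  Insert 3 (step 5): P = [1, 3] / [2, 5] / [6];  Q = [1, 3] / [2, 4] / [5]
  Insert 8 (step 6): P = [1, 3, 8] / [2, 5] / [6];  Q = [1, 3, 6] / [2, 4] / [5]
  Insert 7 (step 7): P = [1, 3, 7] / [2, 5, 8] / [6];  Q = [1, 3, 6] / [2, 4, 7] / [5]
  Insert 4 (step 8): P = [1, 3, 4] / [2, 5, 7] / [6, 8];  Q = [1, 3, 6] / [2, 4, 7] / [5, 8]
Final shape: (3, 3, 2).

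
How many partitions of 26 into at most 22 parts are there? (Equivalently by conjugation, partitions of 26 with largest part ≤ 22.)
p(26, parts ≤ 22) = 2429

Use the recurrence p(n, m) = p(n, m−1) + p(n−m, m): either the largest part is < m (count p(n, m−1)) or the largest part is exactly m (remove one copy of m, count p(n−m, m)). With p(0, ·) = 1 this gives p(26, parts ≤ 22) = 2429. (By conjugating Young diagrams, this also counts partitions of 26 into at most 22 parts.)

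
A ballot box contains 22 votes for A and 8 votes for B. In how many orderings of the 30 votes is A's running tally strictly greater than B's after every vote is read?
Strict-lead orderings = 2731365

Total orderings of the 30 votes with 22 for A: C(30, 22) = 5852925. By the Bertrand ballot formula (Cycle Lemma / reflection principle), the number of orderings in which A is strictly ahead of B throughout is (p − q)/(p + q) · C(p + q, p) = (22 − 8)/(22 + 8) · 5852925 = 2731365.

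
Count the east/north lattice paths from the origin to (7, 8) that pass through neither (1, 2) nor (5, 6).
Number of paths = 2151

Inclusion–exclusion. Total paths: C(15, 7) = 6435. Through P₁: C(3, 1)·C(12, 6) = 2772. Through P₂: C(11, 5)·C(4, 2) = 2772. Since P₁ is strictly southwest of P₂, a monotone path through both must visit P₁ then P₂; paths through both = C(3, 1)·C(8, 4)·C(4, 2) = 1260. Avoid both = 6435 − 2772 − 2772 + 1260 = 2151.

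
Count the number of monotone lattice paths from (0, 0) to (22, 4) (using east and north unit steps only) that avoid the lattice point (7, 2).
Number of paths = 10054

Total paths from (0, 0) to (22, 4): C(26, 22) = 14950. Paths through (7, 2): (paths (0, 0) → (7, 2)) × (paths (7, 2) → (22, 4)) = C(9, 7) · C(17, 15) = 36 · 136 = 4896. Avoidance count = 14950 − 4896 = 10054.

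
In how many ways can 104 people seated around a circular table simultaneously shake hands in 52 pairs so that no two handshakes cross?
C_52 = 29869166945772625950142417512

These noncrossing handshakes are counted by the Catalan number C_n = (1/(n + 1)) · C(2n, n). For n = 52: C_52 = (1/53) · C(104, 52) = 1583065848125949175357548128136/53 = 29869166945772625950142417512.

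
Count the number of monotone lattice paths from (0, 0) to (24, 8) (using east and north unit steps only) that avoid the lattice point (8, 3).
Number of paths = 7160715

Total paths from (0, 0) to (24, 8): C(32, 24) = 10518300. Paths through (8, 3): (paths (0, 0) → (8, 3)) × (paths (8, 3) → (24, 8)) = C(11, 8) · C(21, 16) = 165 · 20349 = 3357585. Avoidance count = 10518300 − 3357585 = 7160715.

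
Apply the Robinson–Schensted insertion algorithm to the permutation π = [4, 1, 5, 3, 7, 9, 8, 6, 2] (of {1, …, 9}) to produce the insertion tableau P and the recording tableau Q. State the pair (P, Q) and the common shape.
P = [1, 2, 6, 8] / [3, 5, 7] / [4] / [9];  Q = [1, 3, 5, 6] / [2, 4, 7] / [8] / [9];  common shape = (4, 3, 1, 1)

Row-insert the values π_1, π_2, … into P one at a time, bumping the leftmost entry strictly greater than the inserted value down to the next row. The recording tableau Q records, in position (i, j), the step at which that cell was added to P.
  Insert 4 (step 1): P = [4];  Q = [1]
  Insert 1 (step 2): P = [1] / [4];  Q = [1] / [2]
  Insert 5 (step 3): P = [1, 5] / [4];  Q = [1, 3] / [2]
  Insert 3 (step 4): P = [1, 3] / [4, 5];  Q = [1, 3] / [2, 4]
  Insert 7 (step 5): P = [1, 3, 7] / [4, 5];  Q = [1, 3, 5] / [2, 4]
  Insert 9 (step 6): P = [1, 3, 7, 9] / [4, 5];  Q = [1, 3, 5, 6] / [2, 4]
  Insert 8 (step 7): P = [1, 3, 7, 8] / [4, 5, 9];  Q = [1, 3, 5, 6] / [2, 4, 7]
  Insert 6 (step 8): P = [1, 3, 6, 8] / [4, 5, 7] / [9];  Q = [1, 3, 5, 6] / [2, 4, 7] / [8]
  Insert 2 (step 9): P = [1, 2, 6, 8] / [3, 5, 7] / [4] / [9];  Q = [1, 3, 5, 6] / [2, 4, 7] / [8] / [9]
Final shape: (4, 3, 1, 1).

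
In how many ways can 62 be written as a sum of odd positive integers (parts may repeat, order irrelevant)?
p_odd(62) = 13394

Enumerate partitions using only odd parts via the recurrence o(n, m) = o(n, m−2) + o(n−m, m) over odd m, starting from the largest odd part ≤ n. This gives p_odd(62) = 13394. (Euler's theorem: equals the count of distinct-part partitions.)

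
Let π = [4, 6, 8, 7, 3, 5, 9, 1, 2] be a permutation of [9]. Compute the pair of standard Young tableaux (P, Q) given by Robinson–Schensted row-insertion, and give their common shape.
P = [1, 2, 7, 9] / [3, 5] / [4, 6] / [8];  Q = [1, 2, 3, 7] / [4, 6] / [5, 9] / [8];  common shape = (4, 2, 2, 1)

Row-insert the values π_1, π_2, … into P one at a time, bumping the leftmost entry strictly greater than the inserted value down to the next row. The recording tableau Q records, in position (i, j), the step at which that cell was added to P.
  Insert 4 (step 1): P = [4];  Q = [1]
  Insert 6 (step 2): P = [4, 6];  Q = [1, 2]
  Insert 8 (step 3): P = [4, 6, 8];  Q = [1, 2, 3]
  Insert 7 (step 4): P = [4, 6, 7] / [8];  Q = [1, 2, 3] / [4]
  Insert 3 (step 5): P = [3, 6, 7] / [4] / [8];  Q = [1, 2, 3] / [4] / [5]
  Insert 5 (step 6): P = [3, 5, 7] / [4, 6] / [8];  Q = [1, 2, 3] / [4, 6] / [5]
  Insert 9 (step 7): P = [3, 5, 7, 9] / [4, 6] / [8];  Q = [1, 2, 3, 7] / [4, 6] / [5]
  Insert 1 (step 8): P = [1, 5, 7, 9] / [3, 6] / [4] / [8];  Q = [1, 2, 3, 7] / [4, 6] / [5] / [8]
  Insert 2 (step 9): P = [1, 2, 7, 9] / [3, 5] / [4, 6] / [8];  Q = [1, 2, 3, 7] / [4, 6] / [5, 9] / [8]
Final shape: (4, 2, 2, 1).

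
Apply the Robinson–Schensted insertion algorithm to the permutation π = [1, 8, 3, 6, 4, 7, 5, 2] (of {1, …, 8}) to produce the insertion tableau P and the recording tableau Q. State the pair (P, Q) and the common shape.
P = [1, 2, 4, 5] / [3, 7] / [6] / [8];  Q = [1, 2, 4, 6] / [3, 7] / [5] / [8];  common shape = (4, 2, 1, 1)

Row-insert the values π_1, π_2, … into P one at a time, bumping the leftmost entry strictly greater than the inserted value down to the next row. The recording tableau Q records, in position (i, j), the step at which that cell was added to P.
  Insert 1 (step 1): P = [1];  Q = [1]
  Insert 8 (step 2): P = [1, 8];  Q = [1, 2]
  Insert 3 (step 3): P = [1, 3] / [8];  Q = [1, 2] / [3]
  Insert 6 (step 4): P = [1, 3, 6] / [8];  Q = [1, 2, 4] / [3]
  Insert 4 (step 5): P = [1, 3, 4] / [6] / [8];  Q = [1, 2, 4] / [3] / [5]
  Insert 7 (step 6): P = [1, 3, 4, 7] / [6] / [8];  Q = [1, 2, 4, 6] / [3] / [5]
  Insert 5 (step 7): P = [1, 3, 4, 5] / [6, 7] / [8];  Q = [1, 2, 4, 6] / [3, 7] / [5]
  Insert 2 (step 8): P = [1, 2, 4, 5] / [3, 7] / [6] / [8];  Q = [1, 2, 4, 6] / [3, 7] / [5] / [8]
Final shape: (4, 2, 1, 1).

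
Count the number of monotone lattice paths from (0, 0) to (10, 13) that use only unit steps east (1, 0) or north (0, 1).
Number of paths = 1144066

A monotone lattice path from (0, 0) to (10, 13) consists of 10 east steps and 13 north steps in some order, so it is determined by which 10 of the 23 steps are east. The count is C(23, 10) = 1144066.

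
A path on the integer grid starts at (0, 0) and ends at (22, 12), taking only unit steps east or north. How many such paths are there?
Number of paths = 548354040

A monotone lattice path from (0, 0) to (22, 12) consists of 22 east steps and 12 north steps in some order, so it is determined by which 22 of the 34 steps are east. The count is C(34, 22) = 548354040.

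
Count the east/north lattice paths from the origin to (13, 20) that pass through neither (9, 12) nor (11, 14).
Number of paths = 352244130

Inclusion–exclusion. Total paths: C(33, 13) = 573166440. Through P₁: C(21, 9)·C(12, 4) = 145495350. Through P₂: C(25, 11)·C(8, 2) = 124807200. Since P₁ is strictly southwest of P₂, a monotone path through both must visit P₁ then P₂; paths through both = C(21, 9)·C(4, 2)·C(8, 2) = 49380240. Avoid both = 573166440 − 145495350 − 124807200 + 49380240 = 352244130.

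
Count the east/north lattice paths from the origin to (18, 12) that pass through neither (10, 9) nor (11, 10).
Number of paths = 65204295

Inclusion–exclusion. Total paths: C(30, 18) = 86493225. Through P₁: C(19, 10)·C(11, 8) = 15242370. Through P₂: C(21, 11)·C(9, 7) = 12697776. Since P₁ is strictly southwest of P₂, a monotone path through both must visit P₁ then P₂; paths through both = C(19, 10)·C(2, 1)·C(9, 7) = 6651216. Avoid both = 86493225 − 15242370 − 12697776 + 6651216 = 65204295.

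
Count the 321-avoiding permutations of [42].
C_42 = 39044429911904443959240

These 321-avoiding permutations are counted by the Catalan number C_n = (1/(n + 1)) · C(2n, n). For n = 42: C_42 = (1/43) · C(84, 42) = 1678910486211891090247320/43 = 39044429911904443959240.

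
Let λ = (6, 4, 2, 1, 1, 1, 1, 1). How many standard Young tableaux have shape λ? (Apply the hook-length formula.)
# SYT of shape (6, 4, 2, 1, 1, 1, 1, 1) = 1454112

Hook-length formula: f^λ = n! / Π hook(c), product over all cells c of the Young diagram. For λ = (6, 4, 2, 1, 1, 1, 1, 1), n = 17 boxes. Hook lengths by row (left-to-right, top-to-bottom): [13, 7, 5, 4, 2, 1]; [10, 4, 2, 1]; [7, 1]; [5]; [4]; [3]; [2]; [1]. Product of hooks = 244608000. So f^λ = 17! / 244608000 = 355687428096000 / 244608000 = 1454112.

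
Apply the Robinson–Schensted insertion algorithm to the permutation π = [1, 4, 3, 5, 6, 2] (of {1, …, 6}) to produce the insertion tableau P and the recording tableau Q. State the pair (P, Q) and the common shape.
P = [1, 2, 5, 6] / [3] / [4];  Q = [1, 2, 4, 5] / [3] / [6];  common shape = (4, 1, 1)

Row-insert the values π_1, π_2, … into P one at a time, bumping the leftmost entry strictly greater than the inserted value down to the next row. The recording tableau Q records, in position (i, j), the step at which that cell was added to P.
  Insert 1 (step 1): P = [1];  Q = [1]
  Insert 4 (step 2): P = [1, 4];  Q = [1, 2]
  Insert 3 (step 3): P = [1, 3] / [4];  Q = [1, 2] / [3]
  Insert 5 (step 4): P = [1, 3, 5] / [4];  Q = [1, 2, 4] / [3]
  Insert 6 (step 5): P = [1, 3, 5, 6] / [4];  Q = [1, 2, 4, 5] / [3]
  Insert 2 (step 6): P = [1, 2, 5, 6] / [3] / [4];  Q = [1, 2, 4, 5] / [3] / [6]
Final shape: (4, 1, 1).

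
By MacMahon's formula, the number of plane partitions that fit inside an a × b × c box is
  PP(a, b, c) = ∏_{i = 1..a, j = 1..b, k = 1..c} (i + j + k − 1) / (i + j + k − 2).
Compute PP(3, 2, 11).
PP(3, 2, 11) = 41405

Evaluate the triple product over i = 1..3, j = 1..2, k = 1..11. The factors are (2/1) · (3/2) · (4/3) · (5/4) · (6/5) · (7/6) · (8/7) · (9/8) · … (66 factors total). The numerators and denominators telescope so the product is an integer; carrying out the multiplication exactly gives PP(3, 2, 11) = 41405.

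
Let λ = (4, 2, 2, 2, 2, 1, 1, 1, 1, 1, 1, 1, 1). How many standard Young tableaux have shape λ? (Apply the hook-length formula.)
# SYT of shape (4, 2, 2, 2, 2, 1, 1, 1, 1, 1, 1, 1, 1) = 654075

Hook-length formula: f^λ = n! / Π hook(c), product over all cells c of the Young diagram. For λ = (4, 2, 2, 2, 2, 1, 1, 1, 1, 1, 1, 1, 1), n = 20 boxes. Hook lengths by row (left-to-right, top-to-bottom): [16, 7, 2, 1]; [13, 4]; [12, 3]; [11, 2]; [10, 1]; [8]; [7]; [6]; [5]; [4]; [3]; [2]; [1]. Product of hooks = 3719607091200. So f^λ = 20! / 3719607091200 = 2432902008176640000 / 3719607091200 = 654075.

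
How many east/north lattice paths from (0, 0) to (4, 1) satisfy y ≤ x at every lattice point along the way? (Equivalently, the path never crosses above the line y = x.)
Number of paths = 4

By the reflection principle (André's argument), the number of monotone paths to (4, 1) with n ≤ m that never go above y = x is C(5, 4) − C(5, 5) = 5 − 1 = 4.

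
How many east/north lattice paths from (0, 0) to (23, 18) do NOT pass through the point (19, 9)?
Number of paths = 197174207100

Total paths from (0, 0) to (23, 18): C(41, 23) = 202112640600. Paths through (19, 9): (paths (0, 0) → (19, 9)) × (paths (19, 9) → (23, 18)) = C(28, 19) · C(13, 4) = 6906900 · 715 = 4938433500. Avoidance count = 202112640600 − 4938433500 = 197174207100.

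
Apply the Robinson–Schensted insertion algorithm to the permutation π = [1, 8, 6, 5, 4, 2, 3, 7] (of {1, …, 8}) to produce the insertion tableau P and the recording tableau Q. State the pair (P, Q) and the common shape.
P = [1, 2, 3, 7] / [4] / [5] / [6] / [8];  Q = [1, 2, 7, 8] / [3] / [4] / [5] / [6];  common shape = (4, 1, 1, 1, 1)

Row-insert the values π_1, π_2, … into P one at a time, bumping the leftmost entry strictly greater than the inserted value down to the next row. The recording tableau Q records, in position (i, j), the step at which that cell was added to P.
  Insert 1 (step 1): P = [1];  Q = [1]
  Insert 8 (step 2): P = [1, 8];  Q = [1, 2]
  Insert 6 (step 3): P = [1, 6] / [8];  Q = [1, 2] / [3]
  Insert 5 (step 4): P = [1, 5] / [6] / [8];  Q = [1, 2] / [3] / [4]
  Insert 4 (step 5): P = [1, 4] / [5] / [6] / [8];  Q = [1, 2] / [3] / [4] / [5]
  Insert 2 (step 6): P = [1, 2] / [4] / [5] / [6] / [8];  Q = [1, 2] / [3] / [4] / [5] / [6]
  Insert 3 (step 7): P = [1, 2, 3] / [4] / [5] / [6] / [8];  Q = [1, 2, 7] / [3] / [4] / [5] / [6]
  Insert 7 (step 8): P = [1, 2, 3, 7] / [4] / [5] / [6] / [8];  Q = [1, 2, 7, 8] / [3] / [4] / [5] / [6]
Final shape: (4, 1, 1, 1, 1).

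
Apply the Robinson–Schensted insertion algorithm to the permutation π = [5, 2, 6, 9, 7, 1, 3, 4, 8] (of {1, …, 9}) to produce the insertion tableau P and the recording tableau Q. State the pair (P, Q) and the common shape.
P = [1, 3, 4, 8] / [2, 6, 7] / [5, 9];  Q = [1, 3, 4, 9] / [2, 5, 8] / [6, 7];  common shape = (4, 3, 2)

Row-insert the values π_1, π_2, … into P one at a time, bumping the leftmost entry strictly greater than the inserted value down to the next row. The recording tableau Q records, in position (i, j), the step at which that cell was added to P.
  Insert 5 (step 1): P = [5];  Q = [1]
  Insert 2 (step 2): P = [2] / [5];  Q = [1] / [2]
  Insert 6 (step 3): P = [2, 6] / [5];  Q = [1, 3] / [2]
  Insert 9 (step 4): P = [2, 6, 9] / [5];  Q = [1, 3, 4] / [2]
  Insert 7 (step 5): P = [2, 6, 7] / [5, 9];  Q = [1, 3, 4] / [2, 5]
  Insert 1 (step 6): P = [1, 6, 7] / [2, 9] / [5];  Q = [1, 3, 4] / [2, 5] / [6]
  Insert 3 (step 7): P = [1, 3, 7] / [2, 6] / [5, 9];  Q = [1, 3, 4] / [2, 5] / [6, 7]
  Insert 4 (step 8): P = [1, 3, 4] / [2, 6, 7] / [5, 9];  Q = [1, 3, 4] / [2, 5, 8] / [6, 7]
  Insert 8 (step 9): P = [1, 3, 4, 8] / [2, 6, 7] / [5, 9];  Q = [1, 3, 4, 9] / [2, 5, 8] / [6, 7]
Final shape: (4, 3, 2).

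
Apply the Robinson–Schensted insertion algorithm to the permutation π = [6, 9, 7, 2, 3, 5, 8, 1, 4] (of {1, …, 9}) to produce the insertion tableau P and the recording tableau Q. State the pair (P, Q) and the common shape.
P = [1, 3, 4, 8] / [2, 5] / [6, 7] / [9];  Q = [1, 2, 6, 7] / [3, 5] / [4, 9] / [8];  common shape = (4, 2, 2, 1)

Row-insert the values π_1, π_2, … into P one at a time, bumping the leftmost entry strictly greater than the inserted value down to the next row. The recording tableau Q records, in position (i, j), the step at which that cell was added to P.
  Insert 6 (step 1): P = [6];  Q = [1]
  Insert 9 (step 2): P = [6, 9];  Q = [1, 2]
  Insert 7 (step 3): P = [6, 7] / [9];  Q = [1, 2] / [3]
  Insert 2 (step 4): P = [2, 7] / [6] / [9];  Q = [1, 2] / [3] / [4]
  Insert 3 (step 5): P = [2, 3] / [6, 7] / [9];  Q = [1, 2] / [3, 5] / [4]
  Insert 5 (step 6): P = [2, 3, 5] / [6, 7] / [9];  Q = [1, 2, 6] / [3, 5] / [4]
  Insert 8 (step 7): P = [2, 3, 5, 8] / [6, 7] / [9];  Q = [1, 2, 6, 7] / [3, 5] / [4]
  Insert 1 (step 8): P = [1, 3, 5, 8] / [2, 7] / [6] / [9];  Q = [1, 2, 6, 7] / [3, 5] / [4] / [8]
  Insert 4 (step 9): P = [1, 3, 4, 8] / [2, 5] / [6, 7] / [9];  Q = [1, 2, 6, 7] / [3, 5] / [4, 9] / [8]
Final shape: (4, 2, 2, 1).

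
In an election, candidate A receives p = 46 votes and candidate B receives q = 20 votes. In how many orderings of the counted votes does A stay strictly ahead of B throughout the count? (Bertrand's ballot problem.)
Strict-lead orderings = 16018036991633040

Total orderings of the 66 votes with 46 for A: C(66, 46) = 40661170824914640. By the Bertrand ballot formula (Cycle Lemma / reflection principle), the number of orderings in which A is strictly ahead of B throughout is (p − q)/(p + q) · C(p + q, p) = (46 − 20)/(46 + 20) · 40661170824914640 = 16018036991633040.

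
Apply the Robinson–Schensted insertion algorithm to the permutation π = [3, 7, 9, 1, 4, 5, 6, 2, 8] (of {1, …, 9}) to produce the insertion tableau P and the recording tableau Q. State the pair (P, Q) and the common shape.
P = [1, 2, 5, 6, 8] / [3, 4, 9] / [7];  Q = [1, 2, 3, 7, 9] / [4, 5, 6] / [8];  common shape = (5, 3, 1)

Row-insert the values π_1, π_2, … into P one at a time, bumping the leftmost entry strictly greater than the inserted value down to the next row. The recording tableau Q records, in position (i, j), the step at which that cell was added to P.
  Insert 3 (step 1): P = [3];  Q = [1]
  Insert 7 (step 2): P = [3, 7];  Q = [1, 2]
  Insert 9 (step 3): P = [3, 7, 9];  Q = [1, 2, 3]
  Insert 1 (step 4): P = [1, 7, 9] / [3];  Q = [1, 2, 3] / [4]
  Insert 4 (step 5): P = [1, 4, 9] / [3, 7];  Q = [1, 2, 3] / [4, 5]
  Insert 5 (step 6): P = [1, 4, 5] / [3, 7, 9];  Q = [1, 2, 3] / [4, 5, 6]
  Insert 6 (step 7): P = [1, 4, 5, 6] / [3, 7, 9];  Q = [1, 2, 3, 7] / [4, 5, 6]
  Insert 2 (step 8): P = [1, 2, 5, 6] / [3, 4, 9] / [7];  Q = [1, 2, 3, 7] / [4, 5, 6] / [8]
  Insert 8 (step 9): P = [1, 2, 5, 6, 8] / [3, 4, 9] / [7];  Q = [1, 2, 3, 7, 9] / [4, 5, 6] / [8]
Final shape: (5, 3, 1).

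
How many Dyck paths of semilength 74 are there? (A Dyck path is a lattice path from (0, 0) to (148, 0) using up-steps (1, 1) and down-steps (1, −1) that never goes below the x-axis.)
C_74 = 311496878311103321137536291518809134027240

These Dyck paths are counted by the Catalan number C_n = (1/(n + 1)) · C(2n, n). For n = 74: C_74 = (1/75) · C(148, 74) = 23362265873332749085315221863910685052043000/75 = 311496878311103321137536291518809134027240.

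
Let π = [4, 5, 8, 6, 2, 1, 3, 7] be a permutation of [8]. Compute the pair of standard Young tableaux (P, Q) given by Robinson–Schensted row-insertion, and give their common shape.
P = [1, 3, 6, 7] / [2, 5] / [4] / [8];  Q = [1, 2, 3, 8] / [4, 7] / [5] / [6];  common shape = (4, 2, 1, 1)

Row-insert the values π_1, π_2, … into P one at a time, bumping the leftmost entry strictly greater than the inserted value down to the next row. The recording tableau Q records, in position (i, j), the step at which that cell was added to P.
  Insert 4 (step 1): P = [4];  Q = [1]
  Insert 5 (step 2): P = [4, 5];  Q = [1, 2]
  Insert 8 (step 3): P = [4, 5, 8];  Q = [1, 2, 3]
  Insert 6 (step 4): P = [4, 5, 6] / [8];  Q = [1, 2, 3] / [4]
  Insert 2 (step 5): P = [2, 5, 6] / [4] / [8];  Q = [1, 2, 3] / [4] / [5]
  Insert 1 (step 6): P = [1, 5, 6] / [2] / [4] / [8];  Q = [1, 2, 3] / [4] / [5] / [6]
  Insert 3 (step 7): P = [1, 3, 6] / [2, 5] / [4] / [8];  Q = [1, 2, 3] / [4, 7] / [5] / [6]
  Insert 7 (step 8): P = [1, 3, 6, 7] / [2, 5] / [4] / [8];  Q = [1, 2, 3, 8] / [4, 7] / [5] / [6]
Final shape: (4, 2, 1, 1).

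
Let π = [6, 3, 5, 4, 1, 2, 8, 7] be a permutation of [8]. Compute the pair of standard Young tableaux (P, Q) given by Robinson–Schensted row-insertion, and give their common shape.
P = [1, 2, 7] / [3, 4, 8] / [5] / [6];  Q = [1, 3, 7] / [2, 6, 8] / [4] / [5];  common shape = (3, 3, 1, 1)

Row-insert the values π_1, π_2, … into P one at a time, bumping the leftmost entry strictly greater than the inserted value down to the next row. The recording tableau Q records, in position (i, j), the step at which that cell was added to P.
  Insert 6 (step 1): P = [6];  Q = [1]
  Insert 3 (step 2): P = [3] / [6];  Q = [1] / [2]
  Insert 5 (step 3): P = [3, 5] / [6];  Q = [1, 3] / [2]
  Insert 4 (step 4): P = [3, 4] / [5] / [6];  Q = [1, 3] / [2] / [4]
  Insert 1 (step 5): P = [1, 4] / [3] / [5] / [6];  Q = [1, 3] / [2] / [4] / [5]
  Insert 2 (step 6): P = [1, 2] / [3, 4] / [5] / [6];  Q = [1, 3] / [2, 6] / [4] / [5]
  Insert 8 (step 7): P = [1, 2, 8] / [3, 4] / [5] / [6];  Q = [1, 3, 7] / [2, 6] / [4] / [5]
  Insert 7 (step 8): P = [1, 2, 7] / [3, 4, 8] / [5] / [6];  Q = [1, 3, 7] / [2, 6, 8] / [4] / [5]
Final shape: (3, 3, 1, 1).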